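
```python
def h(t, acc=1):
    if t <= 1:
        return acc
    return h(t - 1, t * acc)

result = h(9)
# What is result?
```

Accumulator trace (n, acc): (9, 1) -> (8, 9) -> (7, 72) -> (6, 504) -> (5, 3024) -> (4, 15120) -> (3, 60480) -> (2, 181440) -> (1, 362880) -> return 362880

Answer: 362880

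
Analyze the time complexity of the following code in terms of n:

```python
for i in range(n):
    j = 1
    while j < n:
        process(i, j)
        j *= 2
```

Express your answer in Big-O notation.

This is Linear outer loop, logarithmic inner loop. Time complexity: O(n log n).

Answer: O(n log n)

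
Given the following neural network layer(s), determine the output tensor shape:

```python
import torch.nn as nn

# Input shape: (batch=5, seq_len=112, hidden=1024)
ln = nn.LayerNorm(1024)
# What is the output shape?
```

Input: (5, 112, 1024) -> Output: (5, 112, 1024)

Answer: (5, 112, 1024)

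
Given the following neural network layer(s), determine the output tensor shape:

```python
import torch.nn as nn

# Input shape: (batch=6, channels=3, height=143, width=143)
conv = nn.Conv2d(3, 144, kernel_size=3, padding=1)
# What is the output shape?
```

Input: (6, 3, 143, 143) -> Output: (6, 144, 143, 143)

Answer: (6, 144, 143, 143)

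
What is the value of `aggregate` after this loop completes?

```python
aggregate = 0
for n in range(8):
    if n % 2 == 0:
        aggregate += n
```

Sum of even numbers 0 to 7
`aggregate` takes the values: 0 → 2 → 6 → 12

Answer: 12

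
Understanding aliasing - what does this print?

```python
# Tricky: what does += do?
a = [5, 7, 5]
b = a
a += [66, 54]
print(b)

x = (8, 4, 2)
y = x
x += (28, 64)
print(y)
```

Key concept: += behavior differs for mutable vs immutable.
Step by step:
`a = [5, 7, 5]` → a = [5, 7, 5]
`b = a` → b = [5, 7, 5] (same object as a)
`a += [66, 54]` → a = [5, 7, 5, 66, 54] (same object as b); b = [5, 7, 5, 66, 54] (same object as a)
`print(b)` → prints [5, 7, 5, 66, 54]
`x = (8, 4, 2)` → x = (8, 4, 2)
`y = x` → y = (8, 4, 2)
`x += (28, 64)` → x = (8, 4, 2, 28, 64)
`print(y)` → prints (8, 4, 2)

Answer:
[5, 7, 5, 66, 54]
(8, 4, 2)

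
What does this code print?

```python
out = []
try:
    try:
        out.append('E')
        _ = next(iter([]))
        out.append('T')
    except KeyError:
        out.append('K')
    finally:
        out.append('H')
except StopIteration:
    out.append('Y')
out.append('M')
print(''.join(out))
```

Execution trace: 'E' (try body) → 'H' (finally) → 'Y' (outer except StopIteration) → 'M' (after the try/except). Output: EHYM

Answer: EHYM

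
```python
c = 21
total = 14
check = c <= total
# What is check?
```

Trace:
`c = 21` → c = 21
`total = 14` → total = 14
`check = c <= total` → check = False
So check = False

Answer: False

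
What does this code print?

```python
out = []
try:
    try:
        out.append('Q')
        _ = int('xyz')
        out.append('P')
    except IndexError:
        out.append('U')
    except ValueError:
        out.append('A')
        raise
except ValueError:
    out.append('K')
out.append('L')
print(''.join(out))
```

Execution trace: 'Q' (inner try body) → 'A' (inner except ValueError) → 'K' (outer except ValueError) → 'L' (after the try/except). Output: QAKL

Answer: QAKL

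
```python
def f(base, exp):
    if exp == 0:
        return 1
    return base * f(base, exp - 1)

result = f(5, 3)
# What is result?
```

f(5, 3) = 5 * 5 * 5 = 125

Answer: 125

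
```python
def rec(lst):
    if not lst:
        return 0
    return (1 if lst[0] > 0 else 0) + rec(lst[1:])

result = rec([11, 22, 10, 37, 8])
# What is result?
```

Count of positive elements in [11, 22, 10, 37, 8] = 5

Answer: 5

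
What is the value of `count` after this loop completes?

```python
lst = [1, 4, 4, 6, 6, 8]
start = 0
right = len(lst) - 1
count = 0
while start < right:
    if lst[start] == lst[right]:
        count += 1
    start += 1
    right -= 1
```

Count matching pairs from ends
`count` takes the values: 0

Answer: 0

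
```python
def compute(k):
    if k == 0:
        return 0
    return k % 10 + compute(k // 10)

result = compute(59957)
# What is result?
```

Sum of digits of 59957: 7 + 5 + 9 + 9 + 5 = 35

Answer: 35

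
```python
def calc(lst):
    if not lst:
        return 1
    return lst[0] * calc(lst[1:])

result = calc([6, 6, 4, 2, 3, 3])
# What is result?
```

Product over [6, 6, 4, 2, 3, 3] = 6 * 6 * 4 * 2 * 3 * 3 = 2592

Answer: 2592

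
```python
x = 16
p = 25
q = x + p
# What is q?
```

Trace:
`x = 16` → x = 16
`p = 25` → p = 25
`q = x + p` → q = 41
So q = 41

Answer: 41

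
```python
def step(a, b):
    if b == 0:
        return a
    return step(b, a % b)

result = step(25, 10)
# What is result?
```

step(25, 10) -> step(10, 5) -> step(5, 0) -> 5

Answer: 5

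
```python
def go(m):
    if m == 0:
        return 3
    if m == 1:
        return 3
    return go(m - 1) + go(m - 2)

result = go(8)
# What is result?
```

Build up from base cases: go(0)=3, go(1)=3, go(2)=6, go(3)=9, go(4)=15, go(5)=24, go(6)=39, ..., go(8)=102

Answer: 102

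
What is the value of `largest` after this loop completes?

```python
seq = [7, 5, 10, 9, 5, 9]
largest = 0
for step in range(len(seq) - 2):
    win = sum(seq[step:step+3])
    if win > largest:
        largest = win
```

Max sum of 3-element window in [7, 5, 10, 9, 5, 9]
`largest` takes the values: 0 → 22 → 24

Answer: 24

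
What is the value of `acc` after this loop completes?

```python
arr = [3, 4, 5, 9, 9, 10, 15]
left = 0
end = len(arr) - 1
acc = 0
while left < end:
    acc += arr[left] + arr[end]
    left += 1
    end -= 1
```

Sum of pairs from ends
`acc` takes the values: 0 → 18 → 32 → 46

Answer: 46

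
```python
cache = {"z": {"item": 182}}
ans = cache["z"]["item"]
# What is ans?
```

Trace:
`cache = {"z": {"item": 182}}` → cache = {'z': {'item': 182}}
`ans = cache["z"]["item"]` → ans = 182
So ans = 182

Answer: 182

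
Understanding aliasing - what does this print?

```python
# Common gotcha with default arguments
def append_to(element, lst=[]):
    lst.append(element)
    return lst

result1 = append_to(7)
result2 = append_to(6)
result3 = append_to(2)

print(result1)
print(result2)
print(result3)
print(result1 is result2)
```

Key concept: mutable default argument gotcha.
Step by step:
`result1 = append_to(7)` → result1 = [7]
`result2 = append_to(6)` → result1 = [7, 6] (same object as result2); result2 = [7, 6] (same object as result1)
`result3 = append_to(2)` → result1 = [7, 6, 2] (same object as result2, result3); result2 = [7, 6, 2] (same object as result1, result3); result3 = [7, 6, 2] (same object as result1, result2)
`print(result1)` → prints [7, 6, 2]
`print(result2)` → prints [7, 6, 2]
`print(result3)` → prints [7, 6, 2]
`print(result1 is result2)` → prints True

Answer:
[7, 6, 2]
[7, 6, 2]
[7, 6, 2]
True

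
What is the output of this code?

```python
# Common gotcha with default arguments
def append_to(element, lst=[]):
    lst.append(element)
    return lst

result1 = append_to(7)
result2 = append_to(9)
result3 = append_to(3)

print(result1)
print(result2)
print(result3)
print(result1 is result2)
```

Key concept: mutable default argument gotcha.
Step by step:
`result1 = append_to(7)` → result1 = [7]
`result2 = append_to(9)` → result1 = [7, 9] (same object as result2); result2 = [7, 9] (same object as result1)
`result3 = append_to(3)` → result1 = [7, 9, 3] (same object as result2, result3); result2 = [7, 9, 3] (same object as result1, result3); result3 = [7, 9, 3] (same object as result1, result2)
`print(result1)` → prints [7, 9, 3]
`print(result2)` → prints [7, 9, 3]
`print(result3)` → prints [7, 9, 3]
`print(result1 is result2)` → prints True

Answer:
[7, 9, 3]
[7, 9, 3]
[7, 9, 3]
True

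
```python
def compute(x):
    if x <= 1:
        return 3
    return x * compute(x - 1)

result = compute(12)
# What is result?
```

compute(12) = 12 * 11 * 10 * 9 * 8 * 7 * 6 * 5 * 4 * 3 * 2 * 3 = 1437004800

Answer: 1437004800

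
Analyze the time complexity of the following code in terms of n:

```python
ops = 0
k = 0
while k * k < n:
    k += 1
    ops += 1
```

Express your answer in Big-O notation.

Each loop level contributes: √n. Multiplying the contributions gives O(√n).

Answer: O(√n)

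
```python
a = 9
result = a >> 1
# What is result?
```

Trace:
`a = 9` → a = 9
`result = a >> 1` → result = 4
So result = 4

Answer: 4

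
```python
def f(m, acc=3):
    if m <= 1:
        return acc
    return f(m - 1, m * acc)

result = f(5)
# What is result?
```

Accumulator trace (n, acc): (5, 3) -> (4, 15) -> (3, 60) -> (2, 180) -> (1, 360) -> return 360

Answer: 360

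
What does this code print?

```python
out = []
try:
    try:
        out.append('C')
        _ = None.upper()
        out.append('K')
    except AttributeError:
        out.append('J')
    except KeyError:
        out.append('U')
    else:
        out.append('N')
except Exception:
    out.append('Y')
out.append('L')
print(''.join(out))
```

Execution trace: 'C' (inner try body) → 'J' (inner except AttributeError) → 'L' (after the try/except). Output: CJL

Answer: CJL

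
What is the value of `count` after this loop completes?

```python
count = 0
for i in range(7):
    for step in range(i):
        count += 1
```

Triangle number: 0+1+2+...+6
`count` takes the values: 0 → 1 → 2 → 3 → 4 → 5 → 6 → 7 → 8 → 9 → 10 → 11 → 12 → 13 → 14 → 15 → 16 → 17 → 18 → 19 → 20 → 21

Answer: 21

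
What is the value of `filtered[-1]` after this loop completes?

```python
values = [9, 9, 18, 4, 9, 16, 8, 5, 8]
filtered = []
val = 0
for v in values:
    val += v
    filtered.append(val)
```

Cumulative sum ends at 86
`filtered` takes the values: [] → [9] → [9, 18] → [9, 18, 36] → [9, 18, 36, 40] → [9, 18, 36, 40, 49] → [9, 18, 36, 40, 49, 65] → [9, 18, 36, 40, 49, 65, 73] → [9, 18, 36, 40, 49, 65, 73, 78] → [9, 18, 36, 40, 49, 65, 73, 78, 86]
So `filtered[-1]` = 86

Answer: 86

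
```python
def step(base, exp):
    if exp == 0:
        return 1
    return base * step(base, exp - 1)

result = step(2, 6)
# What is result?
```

step(2, 6) = 2 * 2 * 2 * 2 * 2 * 2 = 64

Answer: 64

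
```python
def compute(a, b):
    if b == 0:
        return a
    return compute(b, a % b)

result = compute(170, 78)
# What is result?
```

compute(170, 78) -> compute(78, 14) -> compute(14, 8) -> compute(8, 6) -> compute(6, 2) -> compute(2, 0) -> 2

Answer: 2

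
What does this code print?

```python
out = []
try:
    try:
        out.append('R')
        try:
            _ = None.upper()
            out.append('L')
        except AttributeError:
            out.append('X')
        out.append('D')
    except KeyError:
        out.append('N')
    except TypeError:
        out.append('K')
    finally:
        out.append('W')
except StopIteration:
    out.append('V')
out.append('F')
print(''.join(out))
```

Execution trace: 'R' (try body) → 'X' (inner except AttributeError) → 'D' (try body, no exception) → 'W' (finally) → 'F' (after the try/except). Output: RXDWF

Answer: RXDWF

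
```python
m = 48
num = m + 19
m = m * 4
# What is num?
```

Trace:
`m = 48` → m = 48
`num = m + 19` → num = 67
`m = m * 4` → m = 192
So num = 67

Answer: 67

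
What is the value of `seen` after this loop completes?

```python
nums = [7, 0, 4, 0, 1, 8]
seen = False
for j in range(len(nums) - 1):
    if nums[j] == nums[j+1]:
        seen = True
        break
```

Check consecutive duplicates in [7, 0, 4, 0, 1, 8]
`seen` takes the values: False

Answer: False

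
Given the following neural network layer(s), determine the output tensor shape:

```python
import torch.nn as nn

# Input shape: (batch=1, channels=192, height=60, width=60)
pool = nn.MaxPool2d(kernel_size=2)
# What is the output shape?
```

Input: (1, 192, 60, 60) -> Output: (1, 192, 30, 30)

Answer: (1, 192, 30, 30)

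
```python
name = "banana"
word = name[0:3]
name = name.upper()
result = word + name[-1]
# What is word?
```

Trace:
`name = "banana"` → name = 'banana'
`word = name[0:3]` → word = 'ban'
`name = name.upper()` → name = 'BANANA'
`result = word + name[-1]` → result = 'banA'
So word = 'ban'

Answer: 'ban'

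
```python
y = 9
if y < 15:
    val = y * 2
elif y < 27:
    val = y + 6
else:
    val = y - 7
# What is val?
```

Trace:
`y = 9` → y = 9
`if y < 15: ...` → y < 15 is True → val = 18
So val = 18

Answer: 18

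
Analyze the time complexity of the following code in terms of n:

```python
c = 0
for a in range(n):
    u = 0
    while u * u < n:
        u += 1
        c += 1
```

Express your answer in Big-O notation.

Each loop level contributes: n × √n. Multiplying the contributions gives O(n√n).

Answer: O(n√n)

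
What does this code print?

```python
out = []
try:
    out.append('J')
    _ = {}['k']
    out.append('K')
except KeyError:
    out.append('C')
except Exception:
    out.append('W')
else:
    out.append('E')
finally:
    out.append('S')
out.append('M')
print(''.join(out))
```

Execution trace: 'J' (try body) → 'C' (except KeyError) → 'S' (finally) → 'M' (after the try/except). Output: JCSM

Answer: JCSM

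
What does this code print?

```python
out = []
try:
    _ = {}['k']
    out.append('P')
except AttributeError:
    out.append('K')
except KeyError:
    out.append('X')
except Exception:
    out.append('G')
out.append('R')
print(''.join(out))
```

Execution trace: 'X' (except KeyError) → 'R' (after the try/except). Output: XR

Answer: XR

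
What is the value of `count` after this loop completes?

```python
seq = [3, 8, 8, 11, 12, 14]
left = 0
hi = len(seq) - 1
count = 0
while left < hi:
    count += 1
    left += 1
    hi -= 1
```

Iterations until pointers meet (list length 6)
`count` takes the values: 0 → 1 → 2 → 3

Answer: 3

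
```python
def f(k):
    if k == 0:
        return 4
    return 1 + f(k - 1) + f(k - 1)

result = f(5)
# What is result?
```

f(k) = 1 + 2·f(k-1), f(0)=4. Closed form: (4+1)·2^5 - 1 = 159.

Answer: 159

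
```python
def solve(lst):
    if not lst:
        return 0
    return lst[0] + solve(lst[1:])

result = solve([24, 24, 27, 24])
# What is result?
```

24 + 24 + 27 + 24 + 0 = 99

Answer: 99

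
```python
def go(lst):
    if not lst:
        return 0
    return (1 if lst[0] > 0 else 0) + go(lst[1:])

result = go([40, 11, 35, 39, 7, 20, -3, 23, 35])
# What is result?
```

Count of positive elements in [40, 11, 35, 39, 7, 20, -3, 23, 35] = 8

Answer: 8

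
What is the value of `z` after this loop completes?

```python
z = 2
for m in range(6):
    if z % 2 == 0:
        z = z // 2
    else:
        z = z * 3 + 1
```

Collatz-style transformation from 2
`z` takes the values: 2 → 1 → 4 → 2 → 1 → 4 → 2

Answer: 2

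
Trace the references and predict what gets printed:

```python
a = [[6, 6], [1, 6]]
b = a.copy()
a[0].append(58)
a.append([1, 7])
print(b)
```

Key concept: shallow copy with nested lists.
Step by step:
`a = [[6, 6], [1, 6]]` → a = [[6, 6], [1, 6]]
`b = a.copy()` → b = [[6, 6], [1, 6]]
`a[0].append(58)` → a = [[6, 6, 58], [1, 6]]; b = [[6, 6, 58], [1, 6]]
`a.append([1, 7])` → a = [[6, 6, 58], [1, 6], [1, 7]]
`print(b)` → prints [[6, 6, 58], [1, 6]]

Answer: [[6, 6, 58], [1, 6]]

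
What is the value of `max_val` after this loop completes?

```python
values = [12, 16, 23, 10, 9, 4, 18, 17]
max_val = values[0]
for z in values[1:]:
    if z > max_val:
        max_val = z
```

Maximum of [12, 16, 23, 10, 9, 4, 18, 17]
`max_val` takes the values: 12 → 16 → 23

Answer: 23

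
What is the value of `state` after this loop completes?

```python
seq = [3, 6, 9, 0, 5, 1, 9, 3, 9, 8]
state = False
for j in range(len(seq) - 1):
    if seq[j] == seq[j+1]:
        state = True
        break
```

Check consecutive duplicates in [3, 6, 9, 0, 5, 1, 9, 3, 9, 8]
`state` takes the values: False

Answer: False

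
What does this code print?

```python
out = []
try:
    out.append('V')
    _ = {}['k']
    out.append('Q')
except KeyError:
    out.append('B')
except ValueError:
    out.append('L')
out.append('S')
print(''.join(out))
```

Execution trace: 'V' (try body) → 'B' (except KeyError) → 'S' (after the try/except). Output: VBS

Answer: VBS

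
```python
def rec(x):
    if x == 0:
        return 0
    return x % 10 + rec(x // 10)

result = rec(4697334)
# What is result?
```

Sum of digits of 4697334: 4 + 3 + 3 + 7 + 9 + 6 + 4 = 36

Answer: 36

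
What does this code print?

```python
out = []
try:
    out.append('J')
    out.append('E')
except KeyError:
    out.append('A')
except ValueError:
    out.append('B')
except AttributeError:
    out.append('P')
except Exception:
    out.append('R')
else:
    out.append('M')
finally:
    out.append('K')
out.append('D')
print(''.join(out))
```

Execution trace: 'J' (try body) → 'E' (try body, no exception) → 'M' (else) → 'K' (finally) → 'D' (after the try/except). Output: JEMKD

Answer: JEMKD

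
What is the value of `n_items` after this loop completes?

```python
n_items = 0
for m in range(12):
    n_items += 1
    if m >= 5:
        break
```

Loop breaks when m reaches 5, n_items is 6
`n_items` takes the values: 0 → 1 → 2 → 3 → 4 → 5 → 6

Answer: 6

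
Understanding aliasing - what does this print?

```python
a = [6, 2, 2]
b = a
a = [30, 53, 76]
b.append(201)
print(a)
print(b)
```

Key concept: rebinding vs mutation: a is rebound to a new list, b still points at the original.
Step by step:
`a = [6, 2, 2]` → a = [6, 2, 2]
`b = a` → b = [6, 2, 2] (same object as a)
`a = [30, 53, 76]` → a = [30, 53, 76]
`b.append(201)` → b = [6, 2, 2, 201]
`print(a)` → prints [30, 53, 76]
`print(b)` → prints [6, 2, 2, 201]

Answer:
[30, 53, 76]
[6, 2, 2, 201]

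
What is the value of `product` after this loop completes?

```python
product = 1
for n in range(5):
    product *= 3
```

3^5 = 243
`product` takes the values: 1 → 3 → 9 → 27 → 81 → 243

Answer: 243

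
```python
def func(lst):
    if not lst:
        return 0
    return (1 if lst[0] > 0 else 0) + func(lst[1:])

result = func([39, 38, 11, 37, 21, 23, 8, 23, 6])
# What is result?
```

Count of positive elements in [39, 38, 11, 37, 21, 23, 8, 23, 6] = 9

Answer: 9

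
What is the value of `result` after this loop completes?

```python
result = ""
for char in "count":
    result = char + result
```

Reverse 'count'
`result` takes the values: "" → "c" → "oc" → "uoc" → "nuoc" → "tnuoc"

Answer: "tnuoc"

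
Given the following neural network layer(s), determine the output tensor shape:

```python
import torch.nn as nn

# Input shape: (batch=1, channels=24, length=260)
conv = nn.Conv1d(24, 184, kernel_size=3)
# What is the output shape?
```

Input: (1, 24, 260) -> Output: (1, 184, 258)

Answer: (1, 184, 258)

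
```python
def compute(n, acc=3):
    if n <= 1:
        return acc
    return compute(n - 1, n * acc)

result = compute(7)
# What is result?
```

Accumulator trace (n, acc): (7, 3) -> (6, 21) -> (5, 126) -> (4, 630) -> (3, 2520) -> (2, 7560) -> (1, 15120) -> return 15120

Answer: 15120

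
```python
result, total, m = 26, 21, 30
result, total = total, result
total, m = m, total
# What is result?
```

Trace:
`result, total, m = 26, 21, 30` → result = 26; total = 21; m = 30
`result, total = total, result` → result = 21; total = 26
`total, m = m, total` → total = 30; m = 26
So result = 21

Answer: 21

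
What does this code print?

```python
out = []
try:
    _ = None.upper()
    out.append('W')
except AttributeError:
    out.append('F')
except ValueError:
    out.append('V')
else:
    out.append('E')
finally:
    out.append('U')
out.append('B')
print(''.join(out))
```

Execution trace: 'F' (except AttributeError) → 'U' (finally) → 'B' (after the try/except). Output: FUB

Answer: FUB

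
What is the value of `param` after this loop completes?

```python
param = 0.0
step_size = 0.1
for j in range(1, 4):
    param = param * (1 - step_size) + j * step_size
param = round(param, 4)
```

Moving average with lr=0.1
`param` takes the values: 0.0 → 0.1 → 0.29 → 0.561

Answer: 0.561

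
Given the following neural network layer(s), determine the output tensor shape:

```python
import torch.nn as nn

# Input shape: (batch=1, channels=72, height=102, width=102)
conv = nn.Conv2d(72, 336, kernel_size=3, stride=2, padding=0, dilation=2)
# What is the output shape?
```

Input: (1, 72, 102, 102) -> Output: (1, 336, 49, 49)

Answer: (1, 336, 49, 49)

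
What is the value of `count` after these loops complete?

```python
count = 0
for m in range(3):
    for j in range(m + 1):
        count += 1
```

Triangle: 1 + 2 + ... + 3
`count` takes the values: 0 → 1 → 2 → 3 → 4 → 5 → 6

Answer: 6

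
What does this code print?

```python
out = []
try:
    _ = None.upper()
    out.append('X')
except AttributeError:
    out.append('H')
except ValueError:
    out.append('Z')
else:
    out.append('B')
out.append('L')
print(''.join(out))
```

Execution trace: 'H' (except AttributeError) → 'L' (after the try/except). Output: HL

Answer: HL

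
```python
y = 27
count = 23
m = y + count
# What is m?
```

Trace:
`y = 27` → y = 27
`count = 23` → count = 23
`m = y + count` → m = 50
So m = 50

Answer: 50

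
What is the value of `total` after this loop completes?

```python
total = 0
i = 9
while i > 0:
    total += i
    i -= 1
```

Sum 9 down to 1
`total` takes the values: 0 → 9 → 17 → 24 → 30 → 35 → 39 → 42 → 44 → 45

Answer: 45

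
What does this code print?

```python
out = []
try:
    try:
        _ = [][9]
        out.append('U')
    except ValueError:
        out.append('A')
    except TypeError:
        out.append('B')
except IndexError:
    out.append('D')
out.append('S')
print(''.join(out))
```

Execution trace: 'D' (outer except IndexError) → 'S' (after the try/except). Output: DS

Answer: DS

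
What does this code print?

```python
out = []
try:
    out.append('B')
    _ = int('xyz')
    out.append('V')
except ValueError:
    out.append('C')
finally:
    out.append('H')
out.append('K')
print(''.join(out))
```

Execution trace: 'B' (try body) → 'C' (except ValueError) → 'H' (finally) → 'K' (after the try/except). Output: BCHK

Answer: BCHK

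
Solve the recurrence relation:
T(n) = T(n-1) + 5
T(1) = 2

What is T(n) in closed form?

Unrolling: T(n) = T(1) + 5·(n-1) = 2 + 5(n-1) = 5n - 3.

Answer: T(n) = 5n - 3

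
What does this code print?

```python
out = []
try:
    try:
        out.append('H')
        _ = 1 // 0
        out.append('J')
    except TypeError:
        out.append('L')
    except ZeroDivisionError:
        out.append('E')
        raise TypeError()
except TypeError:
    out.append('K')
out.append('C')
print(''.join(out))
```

Execution trace: 'H' (inner try body) → 'E' (inner except ZeroDivisionError) → 'K' (outer except TypeError) → 'C' (after the try/except). Output: HEKC

Answer: HEKC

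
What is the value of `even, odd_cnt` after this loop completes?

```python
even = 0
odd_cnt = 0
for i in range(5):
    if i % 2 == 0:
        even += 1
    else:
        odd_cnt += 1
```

Count evens and odds in range(5)
`even, odd_cnt` takes the values: (0, 0) → (1, 0) → (1, 1) → (2, 1) → (2, 2) → (3, 2)

Answer: 3, 2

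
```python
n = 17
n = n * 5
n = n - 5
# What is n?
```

Trace:
`n = 17` → n = 17
`n = n * 5` → n = 85
`n = n - 5` → n = 80
So n = 80

Answer: 80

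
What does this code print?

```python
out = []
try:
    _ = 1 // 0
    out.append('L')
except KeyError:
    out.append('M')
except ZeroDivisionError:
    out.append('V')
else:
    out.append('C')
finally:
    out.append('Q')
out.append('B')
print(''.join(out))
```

Execution trace: 'V' (except ZeroDivisionError) → 'Q' (finally) → 'B' (after the try/except). Output: VQB

Answer: VQB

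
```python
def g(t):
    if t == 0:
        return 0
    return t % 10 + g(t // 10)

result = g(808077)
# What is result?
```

Sum of digits of 808077: 7 + 7 + 0 + 8 + 0 + 8 = 30

Answer: 30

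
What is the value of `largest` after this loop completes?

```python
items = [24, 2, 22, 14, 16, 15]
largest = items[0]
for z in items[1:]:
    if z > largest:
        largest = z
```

Maximum of [24, 2, 22, 14, 16, 15]
`largest` takes the values: 24

Answer: 24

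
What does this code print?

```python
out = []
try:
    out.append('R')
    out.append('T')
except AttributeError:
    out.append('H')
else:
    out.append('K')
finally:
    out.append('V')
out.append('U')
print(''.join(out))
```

Execution trace: 'R' (try body) → 'T' (try body, no exception) → 'K' (else) → 'V' (finally) → 'U' (after the try/except). Output: RTKVU

Answer: RTKVU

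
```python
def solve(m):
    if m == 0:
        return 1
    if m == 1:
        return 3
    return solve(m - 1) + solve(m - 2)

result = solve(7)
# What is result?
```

Build up from base cases: solve(0)=1, solve(1)=3, solve(2)=4, solve(3)=7, solve(4)=11, solve(5)=18, solve(6)=29, ..., solve(7)=47

Answer: 47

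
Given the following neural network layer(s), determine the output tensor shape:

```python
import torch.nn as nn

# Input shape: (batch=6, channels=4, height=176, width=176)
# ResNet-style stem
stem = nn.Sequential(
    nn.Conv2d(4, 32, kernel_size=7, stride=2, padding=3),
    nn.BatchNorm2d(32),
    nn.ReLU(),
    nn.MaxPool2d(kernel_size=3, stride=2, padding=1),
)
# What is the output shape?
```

Input: (6, 4, 176, 176) -> after Conv2d 7x7 stride=2: (6, 32, 88, 88) -> Output: (6, 32, 44, 44)

Answer: (6, 32, 44, 44)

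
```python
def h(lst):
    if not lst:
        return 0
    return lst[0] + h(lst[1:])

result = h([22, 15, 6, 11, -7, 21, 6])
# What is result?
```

22 + 15 + 6 + 11 + (-7) + 21 + 6 + 0 = 74

Answer: 74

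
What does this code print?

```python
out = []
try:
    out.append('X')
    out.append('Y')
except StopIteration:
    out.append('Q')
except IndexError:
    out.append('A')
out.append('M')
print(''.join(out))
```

Execution trace: 'X' (try body) → 'Y' (try body, no exception) → 'M' (after the try/except). Output: XYM

Answer: XYM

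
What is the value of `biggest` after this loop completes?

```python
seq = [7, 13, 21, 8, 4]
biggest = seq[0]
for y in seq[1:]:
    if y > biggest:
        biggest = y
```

Maximum of [7, 13, 21, 8, 4]
`biggest` takes the values: 7 → 13 → 21

Answer: 21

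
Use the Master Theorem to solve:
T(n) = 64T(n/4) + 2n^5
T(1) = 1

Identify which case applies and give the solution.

a=64, b=4, f(n)=2n^5. log_4(64) = 3. Since c=5 > 3 and the regularity condition holds (64(n/4)^5 = (64/4^5)n^5 with 64/4^5 < 1), Case 3 applies: T(n) = Θ(f(n)) = O(n^5).

Answer: O(n^5) - Case 3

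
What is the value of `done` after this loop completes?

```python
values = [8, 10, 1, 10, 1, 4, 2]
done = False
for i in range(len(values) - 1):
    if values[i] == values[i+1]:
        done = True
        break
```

Check consecutive duplicates in [8, 10, 1, 10, 1, 4, 2]
`done` takes the values: False

Answer: False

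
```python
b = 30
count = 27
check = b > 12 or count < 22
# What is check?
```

Trace:
`b = 30` → b = 30
`count = 27` → count = 27
`check = b > 12 or count < 22` → check = True
So check = True

Answer: True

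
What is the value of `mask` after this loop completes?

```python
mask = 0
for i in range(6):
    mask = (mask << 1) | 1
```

Build 6 consecutive 1-bits: 0b111111
`mask` takes the values: 0 → 1 → 3 → 7 → 15 → 31 → 63

Answer: 63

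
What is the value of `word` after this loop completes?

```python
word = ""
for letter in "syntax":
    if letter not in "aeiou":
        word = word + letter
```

Remove vowels from 'syntax'
`word` takes the values: "" → "s" → "sy" → "syn" → "synt" → "syntx"

Answer: "syntx"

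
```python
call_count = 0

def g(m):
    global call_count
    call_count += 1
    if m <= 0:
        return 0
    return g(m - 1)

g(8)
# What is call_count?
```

Linear recursion stepping by 1: 9 calls from m=8 down to ≤0.

Answer: 9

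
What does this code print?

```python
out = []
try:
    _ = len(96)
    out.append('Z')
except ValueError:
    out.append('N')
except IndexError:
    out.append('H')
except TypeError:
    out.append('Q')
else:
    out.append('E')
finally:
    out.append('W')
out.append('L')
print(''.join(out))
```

Execution trace: 'Q' (except TypeError) → 'W' (finally) → 'L' (after the try/except). Output: QWL

Answer: QWL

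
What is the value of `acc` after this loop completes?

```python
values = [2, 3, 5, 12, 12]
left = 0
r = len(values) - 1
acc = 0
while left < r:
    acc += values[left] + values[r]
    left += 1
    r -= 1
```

Sum of pairs from ends
`acc` takes the values: 0 → 14 → 29

Answer: 29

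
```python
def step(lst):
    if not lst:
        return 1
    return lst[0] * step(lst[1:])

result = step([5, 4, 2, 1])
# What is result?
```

Product over [5, 4, 2, 1] = 5 * 4 * 2 * 1 = 40

Answer: 40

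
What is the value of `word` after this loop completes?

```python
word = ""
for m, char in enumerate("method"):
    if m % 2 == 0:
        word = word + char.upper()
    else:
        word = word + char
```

Uppercase even positions in 'method'
`word` takes the values: "" → "M" → "Me" → "MeT" → "MeTh" → "MeThO" → "MeThOd"

Answer: "MeThOd"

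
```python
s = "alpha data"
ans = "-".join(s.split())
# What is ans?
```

Trace:
`s = "alpha data"` → s = 'alpha data'
`ans = "-".join(s.split())` → ans = 'alpha-data'
So ans = 'alpha-data'

Answer: 'alpha-data'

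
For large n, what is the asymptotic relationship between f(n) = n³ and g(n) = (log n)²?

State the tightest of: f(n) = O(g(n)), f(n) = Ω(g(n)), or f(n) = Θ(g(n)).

n³ vs (log n)²: f(n) = Ω(g(n)) but not O(g(n)) — n³ grows strictly faster than (log n)².

Answer: f(n) = Ω(g(n)) but not O(g(n)) — n³ grows strictly faster than (log n)².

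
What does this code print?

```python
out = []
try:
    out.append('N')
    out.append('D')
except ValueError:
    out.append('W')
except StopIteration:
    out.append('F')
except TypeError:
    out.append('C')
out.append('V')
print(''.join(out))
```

Execution trace: 'N' (try body) → 'D' (try body, no exception) → 'V' (after the try/except). Output: NDV

Answer: NDV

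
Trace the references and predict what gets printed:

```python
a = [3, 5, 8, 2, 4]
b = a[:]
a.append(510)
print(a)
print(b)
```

Key concept: slice [:] creates copy.
Step by step:
`a = [3, 5, 8, 2, 4]` → a = [3, 5, 8, 2, 4]
`b = a[:]` → b = [3, 5, 8, 2, 4]
`a.append(510)` → a = [3, 5, 8, 2, 4, 510]
`print(a)` → prints [3, 5, 8, 2, 4, 510]
`print(b)` → prints [3, 5, 8, 2, 4]

Answer:
[3, 5, 8, 2, 4, 510]
[3, 5, 8, 2, 4]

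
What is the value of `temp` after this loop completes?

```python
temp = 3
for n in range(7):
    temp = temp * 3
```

Multiply by 3, 7 times: 3 * 3^7 = 6561
`temp` takes the values: 3 → 9 → 27 → 81 → 243 → 729 → 2187 → 6561

Answer: 6561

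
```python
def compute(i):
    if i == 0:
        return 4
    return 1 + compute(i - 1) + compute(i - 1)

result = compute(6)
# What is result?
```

compute(i) = 1 + 2·compute(i-1), compute(0)=4. Closed form: (4+1)·2^6 - 1 = 319.

Answer: 319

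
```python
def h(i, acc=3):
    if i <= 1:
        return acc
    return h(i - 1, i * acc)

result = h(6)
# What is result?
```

Accumulator trace (n, acc): (6, 3) -> (5, 18) -> (4, 90) -> (3, 360) -> (2, 1080) -> (1, 2160) -> return 2160

Answer: 2160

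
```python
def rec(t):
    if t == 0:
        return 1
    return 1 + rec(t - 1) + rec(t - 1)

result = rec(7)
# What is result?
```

rec(t) = 1 + 2·rec(t-1), rec(0)=1. Closed form: (1+1)·2^7 - 1 = 255.

Answer: 255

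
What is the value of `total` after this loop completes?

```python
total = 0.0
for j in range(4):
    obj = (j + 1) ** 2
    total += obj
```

Sum of squared losses 1² + 2² + ... + 4²
`total` takes the values: 0.0 → 1.0 → 5.0 → 14.0 → 30.0

Answer: 30.0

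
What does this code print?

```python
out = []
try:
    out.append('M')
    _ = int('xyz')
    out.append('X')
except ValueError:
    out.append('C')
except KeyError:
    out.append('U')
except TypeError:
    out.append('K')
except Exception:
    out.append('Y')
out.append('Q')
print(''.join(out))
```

Execution trace: 'M' (try body) → 'C' (except ValueError) → 'Q' (after the try/except). Output: MCQ

Answer: MCQ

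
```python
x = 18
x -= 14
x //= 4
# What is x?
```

Trace:
`x = 18` → x = 18
`x -= 14` → x = 4
`x //= 4` → x = 1
So x = 1

Answer: 1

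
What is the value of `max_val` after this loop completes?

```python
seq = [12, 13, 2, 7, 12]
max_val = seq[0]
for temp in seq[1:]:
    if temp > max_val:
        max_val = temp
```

Maximum of [12, 13, 2, 7, 12]
`max_val` takes the values: 12 → 13

Answer: 13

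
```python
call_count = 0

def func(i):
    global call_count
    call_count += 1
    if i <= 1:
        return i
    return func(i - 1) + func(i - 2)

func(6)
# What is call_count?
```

Calls(i) = 1 + Calls(i-1) + Calls(i-2); Calls(0)=Calls(1)=1. For i=6 this gives 25.

Answer: 25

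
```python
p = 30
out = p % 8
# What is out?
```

Trace:
`p = 30` → p = 30
`out = p % 8` → out = 6
So out = 6

Answer: 6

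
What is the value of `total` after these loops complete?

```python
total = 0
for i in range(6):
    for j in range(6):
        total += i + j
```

Sum of all i+j for i,j in 6x6
`total` takes the values: 0 → 1 → 3 → 6 → 10 → 15 → 16 → 18 → 21 → 25 → 30 → 36 → 38 → 41 → 45 → 50 → 56 → 63 → 66 → 70 → 75 → 81 → 88 → 96 → 100 → 105 → 111 → 118 → 126 → 135 → 140 → 146 → 153 → 161 → 170 → 180

Answer: 180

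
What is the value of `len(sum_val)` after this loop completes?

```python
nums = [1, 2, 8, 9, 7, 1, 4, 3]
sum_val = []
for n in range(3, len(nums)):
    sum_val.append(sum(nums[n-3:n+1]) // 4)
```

Number of 4-element averages
`sum_val` takes the values: [] → [5] → [5, 6] → [5, 6, 6] → [5, 6, 6, 5] → [5, 6, 6, 5, 3]
So `len(sum_val)` = 5

Answer: 5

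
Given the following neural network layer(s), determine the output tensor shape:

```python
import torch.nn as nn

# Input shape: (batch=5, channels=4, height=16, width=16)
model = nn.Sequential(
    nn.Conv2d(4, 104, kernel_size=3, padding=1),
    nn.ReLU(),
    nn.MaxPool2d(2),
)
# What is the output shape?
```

Input: (5, 4, 16, 16) -> after Conv2d: (5, 104, 16, 16) -> after ReLU: (5, 104, 16, 16) -> Output: (5, 104, 8, 8)

Answer: (5, 104, 8, 8)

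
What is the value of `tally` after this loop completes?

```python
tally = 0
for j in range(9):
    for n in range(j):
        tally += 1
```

Triangle number: 0+1+2+...+8
`tally` takes the values: 0 → 1 → 2 → 3 → 4 → 5 → 6 → 7 → 8 → 9 → 10 → 11 → 12 → 13 → 14 → 15 → 16 → 17 → 18 → 19 → 20 → 21 → 22 → 23 → 24 → 25 → 26 → 27 → 28 → 29 → 30 → 31 → 32 → 33 → 34 → 35 → 36

Answer: 36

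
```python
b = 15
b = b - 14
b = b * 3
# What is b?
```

Trace:
`b = 15` → b = 15
`b = b - 14` → b = 1
`b = b * 3` → b = 3
So b = 3

Answer: 3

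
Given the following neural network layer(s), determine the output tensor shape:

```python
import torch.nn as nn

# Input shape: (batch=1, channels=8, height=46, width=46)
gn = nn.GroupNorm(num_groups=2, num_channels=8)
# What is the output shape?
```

Input: (1, 8, 46, 46) -> Output: (1, 8, 46, 46)

Answer: (1, 8, 46, 46)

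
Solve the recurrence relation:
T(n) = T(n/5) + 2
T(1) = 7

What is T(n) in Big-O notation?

Each step divides n by 5 and adds 2. After log_5(n) steps we reach T(1)=7. So T(n) = 2·log_5(n) + 7 = O(log n).

Answer: O(log n)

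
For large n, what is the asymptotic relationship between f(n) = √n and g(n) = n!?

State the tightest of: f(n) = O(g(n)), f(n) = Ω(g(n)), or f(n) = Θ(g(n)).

√n vs n!: f(n) = O(g(n)) but not Ω(g(n)) — n! grows strictly faster than √n.

Answer: f(n) = O(g(n)) but not Ω(g(n)) — n! grows strictly faster than √n.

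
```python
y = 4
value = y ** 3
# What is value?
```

Trace:
`y = 4` → y = 4
`value = y ** 3` → value = 64
So value = 64

Answer: 64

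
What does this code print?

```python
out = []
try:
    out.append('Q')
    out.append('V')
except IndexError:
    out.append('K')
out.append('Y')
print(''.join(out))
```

Execution trace: 'Q' (try body) → 'V' (try body, no exception) → 'Y' (after the try/except). Output: QVY

Answer: QVY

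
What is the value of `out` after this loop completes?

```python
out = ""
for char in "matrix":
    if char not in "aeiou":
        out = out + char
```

Remove vowels from 'matrix'
`out` takes the values: "" → "m" → "mt" → "mtr" → "mtrx"

Answer: "mtrx"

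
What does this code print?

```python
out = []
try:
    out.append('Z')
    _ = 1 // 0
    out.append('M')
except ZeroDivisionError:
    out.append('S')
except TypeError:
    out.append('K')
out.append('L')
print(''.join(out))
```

Execution trace: 'Z' (try body) → 'S' (except ZeroDivisionError) → 'L' (after the try/except). Output: ZSL

Answer: ZSL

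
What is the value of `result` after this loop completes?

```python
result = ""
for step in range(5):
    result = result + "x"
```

Repeat 'x' 5 times
`result` takes the values: "" → "x" → "xx" → "xxx" → "xxxx" → "xxxxx"

Answer: "xxxxx"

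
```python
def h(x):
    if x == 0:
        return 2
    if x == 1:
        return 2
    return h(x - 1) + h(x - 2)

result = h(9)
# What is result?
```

Build up from base cases: h(0)=2, h(1)=2, h(2)=4, h(3)=6, h(4)=10, h(5)=16, h(6)=26, ..., h(9)=110

Answer: 110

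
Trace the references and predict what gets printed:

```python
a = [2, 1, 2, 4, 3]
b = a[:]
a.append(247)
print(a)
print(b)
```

Key concept: slice [:] creates copy.
Step by step:
`a = [2, 1, 2, 4, 3]` → a = [2, 1, 2, 4, 3]
`b = a[:]` → b = [2, 1, 2, 4, 3]
`a.append(247)` → a = [2, 1, 2, 4, 3, 247]
`print(a)` → prints [2, 1, 2, 4, 3, 247]
`print(b)` → prints [2, 1, 2, 4, 3]

Answer:
[2, 1, 2, 4, 3, 247]
[2, 1, 2, 4, 3]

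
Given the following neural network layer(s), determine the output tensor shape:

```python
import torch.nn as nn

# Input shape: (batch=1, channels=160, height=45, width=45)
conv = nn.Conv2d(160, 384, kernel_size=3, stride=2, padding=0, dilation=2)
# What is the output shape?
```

Input: (1, 160, 45, 45) -> Output: (1, 384, 21, 21)

Answer: (1, 384, 21, 21)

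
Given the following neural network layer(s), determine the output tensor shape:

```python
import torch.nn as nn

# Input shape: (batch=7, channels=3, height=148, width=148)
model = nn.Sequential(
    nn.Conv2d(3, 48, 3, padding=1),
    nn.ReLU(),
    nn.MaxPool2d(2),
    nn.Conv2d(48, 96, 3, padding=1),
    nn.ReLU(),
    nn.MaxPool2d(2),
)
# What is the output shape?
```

Input: (7, 3, 148, 148) -> after first Conv2d: (7, 48, 148, 148) -> after first MaxPool2d: (7, 48, 74, 74) -> after second Conv2d: (7, 96, 74, 74) -> Output: (7, 96, 37, 37)

Answer: (7, 96, 37, 37)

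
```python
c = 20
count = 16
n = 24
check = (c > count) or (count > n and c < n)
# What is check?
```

Trace:
`c = 20` → c = 20
`count = 16` → count = 16
`n = 24` → n = 24
`check = (c > count) or (count > n and c < n)` → check = True
So check = True

Answer: True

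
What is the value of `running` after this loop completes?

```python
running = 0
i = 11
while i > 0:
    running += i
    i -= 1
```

Sum 11 down to 1
`running` takes the values: 0 → 11 → 21 → 30 → 38 → 45 → 51 → 56 → 60 → 63 → 65 → 66

Answer: 66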